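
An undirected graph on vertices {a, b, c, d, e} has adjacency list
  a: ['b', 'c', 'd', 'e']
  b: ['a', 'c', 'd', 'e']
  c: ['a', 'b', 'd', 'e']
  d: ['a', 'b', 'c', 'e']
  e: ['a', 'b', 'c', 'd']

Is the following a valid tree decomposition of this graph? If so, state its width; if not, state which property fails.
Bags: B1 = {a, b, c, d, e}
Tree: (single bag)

Checking the three conditions: (i) the bags cover all of {a, b, c, d, e}; (ii) for each edge, some bag contains both endpoints; (iii) the bags containing any fixed vertex form a subtree. All hold, so the decomposition is valid with width 5 − 1 = 4.

Yes; width 4.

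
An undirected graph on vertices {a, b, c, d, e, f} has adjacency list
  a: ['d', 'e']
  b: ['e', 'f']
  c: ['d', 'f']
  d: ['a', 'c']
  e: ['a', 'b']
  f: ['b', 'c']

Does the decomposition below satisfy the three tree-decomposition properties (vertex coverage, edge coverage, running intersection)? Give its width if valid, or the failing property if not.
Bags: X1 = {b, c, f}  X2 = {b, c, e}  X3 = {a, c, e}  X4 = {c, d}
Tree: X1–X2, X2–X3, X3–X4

No — edge (a,d) lies in no bag.

A tree decomposition must satisfy three properties: every vertex lies in some bag; for every edge, both endpoints lie together in some bag; and for every vertex, the bags containing it form a connected subtree. Here edge (a,d) lies in no bag, so the decomposition is invalid.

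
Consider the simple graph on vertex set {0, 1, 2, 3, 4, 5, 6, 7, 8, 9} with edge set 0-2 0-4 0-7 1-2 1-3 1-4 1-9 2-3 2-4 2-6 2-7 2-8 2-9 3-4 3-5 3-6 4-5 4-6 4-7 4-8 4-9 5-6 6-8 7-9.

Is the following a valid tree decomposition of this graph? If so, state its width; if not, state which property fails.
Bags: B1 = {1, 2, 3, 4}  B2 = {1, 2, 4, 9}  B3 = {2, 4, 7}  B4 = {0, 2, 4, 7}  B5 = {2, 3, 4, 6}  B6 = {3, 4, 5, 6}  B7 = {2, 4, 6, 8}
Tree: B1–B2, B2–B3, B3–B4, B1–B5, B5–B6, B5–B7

A tree decomposition must satisfy three properties: every vertex lies in some bag; for every edge, both endpoints lie together in some bag; and for every vertex, the bags containing it form a connected subtree. Here edge (9,7) lies in no bag, so the decomposition is invalid.

No — edge (9,7) lies in no bag.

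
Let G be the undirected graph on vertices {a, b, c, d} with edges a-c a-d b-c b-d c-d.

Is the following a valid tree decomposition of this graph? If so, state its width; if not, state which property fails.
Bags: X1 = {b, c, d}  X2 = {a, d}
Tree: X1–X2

No — edge (c,a) lies in no bag.

A tree decomposition must satisfy three properties: every vertex lies in some bag; for every edge, both endpoints lie together in some bag; and for every vertex, the bags containing it form a connected subtree. Here edge (c,a) lies in no bag, so the decomposition is invalid.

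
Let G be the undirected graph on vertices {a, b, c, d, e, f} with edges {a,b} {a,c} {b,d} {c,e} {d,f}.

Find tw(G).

A width-1 tree decomposition is:
Bags: B1 = {c, e}  B2 = {a, c}  B3 = {a, b}  B4 = {b, d}  B5 = {d, f}
Tree: B1–B2, B2–B3, B3–B4, B4–B5
Each bag holds 2 vertices, so the decomposition has width 1, which upper-bounds the treewidth. Since G has at least one edge (e.g. e–c), it is not an edgeless graph, so tw(G) ≥ 1. Combining the bounds, tw(G) = 1.

1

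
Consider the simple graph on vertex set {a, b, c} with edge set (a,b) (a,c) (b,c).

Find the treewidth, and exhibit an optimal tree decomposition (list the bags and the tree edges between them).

With just one bag of size 3, the width is 3 − 1 = 2, so tw(G) ≤ 2. On the other hand G contains the 3-clique {a, b, c}. A clique must lie in a single bag of any decomposition, so no decomposition can have width below 2. Hence tw(G) = 2 exactly.

Treewidth 2.
One such decomposition:
Bags: B1 = {a, b, c}
Tree: (single bag)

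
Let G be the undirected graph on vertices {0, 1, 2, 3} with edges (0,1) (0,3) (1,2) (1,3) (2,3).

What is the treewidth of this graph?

A width-2 tree decomposition is:
Bags: B1 = {1, 2, 3}  B2 = {0, 1, 3}
Tree: B1–B2
The largest bag has 3 vertices, giving width 2; this decomposition certifies tw(G) ≤ 2. On the other hand G contains the 3-clique {0, 1, 3}. A clique must lie in a single bag of any decomposition, so no decomposition can have width below 2. The upper and lower bounds meet at 2, so that is the treewidth.

2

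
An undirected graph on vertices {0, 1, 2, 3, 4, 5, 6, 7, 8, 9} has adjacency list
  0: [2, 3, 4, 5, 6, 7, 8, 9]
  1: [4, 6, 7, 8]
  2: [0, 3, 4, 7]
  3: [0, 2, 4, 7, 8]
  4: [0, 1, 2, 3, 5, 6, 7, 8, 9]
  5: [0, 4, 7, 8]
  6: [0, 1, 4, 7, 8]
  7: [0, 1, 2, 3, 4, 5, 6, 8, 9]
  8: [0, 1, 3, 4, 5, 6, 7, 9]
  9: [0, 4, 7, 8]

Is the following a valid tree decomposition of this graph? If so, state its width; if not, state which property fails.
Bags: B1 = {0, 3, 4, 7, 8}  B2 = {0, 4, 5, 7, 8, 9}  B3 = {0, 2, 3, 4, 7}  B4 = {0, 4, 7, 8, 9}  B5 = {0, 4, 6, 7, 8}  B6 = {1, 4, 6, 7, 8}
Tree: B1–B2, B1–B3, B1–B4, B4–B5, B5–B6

No — bags containing vertex 9 are not connected in the tree.

A tree decomposition must satisfy three properties: every vertex lies in some bag; for every edge, both endpoints lie together in some bag; and for every vertex, the bags containing it form a connected subtree. Here bags containing vertex 9 are not connected in the tree, so the decomposition is invalid.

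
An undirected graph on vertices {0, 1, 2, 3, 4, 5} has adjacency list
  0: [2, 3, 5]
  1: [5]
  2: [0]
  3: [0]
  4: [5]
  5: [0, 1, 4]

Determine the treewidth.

1

A width-1 tree decomposition is:
Bags: B1 = {1, 5}  B2 = {0, 5}  B3 = {4, 5}  B4 = {0, 3}  B5 = {0, 2}
Tree: B1–B2, B1–B3, B2–B4, B4–B5
Each bag holds 2 vertices, so the decomposition has width 1, which upper-bounds the treewidth. Since G has at least one edge (e.g. 1–5), it is not an edgeless graph, so tw(G) ≥ 1. The upper and lower bounds meet at 1, so that is the treewidth.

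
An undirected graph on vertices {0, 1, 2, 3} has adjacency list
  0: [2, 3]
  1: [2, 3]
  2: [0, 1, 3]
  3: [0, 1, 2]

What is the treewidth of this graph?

A width-2 tree decomposition is:
Bags: B1 = {0, 2, 3}  B2 = {1, 2, 3}
Tree: B1–B2
The largest bag has 3 vertices, giving width 2; this decomposition certifies tw(G) ≤ 2. On the other hand G contains the 3-clique {0, 2, 3}. A clique must lie in a single bag of any decomposition, so no decomposition can have width below 2. The upper and lower bounds meet at 2, so that is the treewidth.

2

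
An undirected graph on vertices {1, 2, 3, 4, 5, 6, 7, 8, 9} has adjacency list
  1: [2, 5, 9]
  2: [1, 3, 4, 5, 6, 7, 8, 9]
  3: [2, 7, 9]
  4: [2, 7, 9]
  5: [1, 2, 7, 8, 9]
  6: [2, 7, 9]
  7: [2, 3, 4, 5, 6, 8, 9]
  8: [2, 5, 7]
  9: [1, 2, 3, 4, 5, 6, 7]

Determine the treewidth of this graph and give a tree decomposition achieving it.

Every bag has size at most 4, so the width is 4 − 1 = 3 and tw(G) ≤ 3. For the lower bound, the 4 vertices {1, 2, 5, 9} are pairwise adjacent, and any tree decomposition puts a clique entirely inside one bag — forcing width ≥ 3. Hence tw(G) = 3 exactly.

Treewidth 3.
Bags: B1 = {2, 4, 7, 9}  B2 = {2, 6, 7, 9}  B3 = {2, 5, 7, 9}  B4 = {2, 3, 7, 9}  B5 = {2, 5, 7, 8}  B6 = {1, 2, 5, 9}
Tree: B1–B2, B1–B3, B1–B4, B3–B5, B3–B6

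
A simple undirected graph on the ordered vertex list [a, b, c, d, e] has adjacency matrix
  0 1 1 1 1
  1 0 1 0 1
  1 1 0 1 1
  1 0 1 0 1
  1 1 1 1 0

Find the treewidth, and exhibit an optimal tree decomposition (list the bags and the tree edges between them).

The largest bag has 4 vertices, giving width 3; this decomposition certifies tw(G) ≤ 3. For the lower bound, the 4 vertices {a, c, d, e} are pairwise adjacent, and any tree decomposition puts a clique entirely inside one bag — forcing width ≥ 3. Therefore the treewidth is 3.

Treewidth 3.
Bags: B1 = {a, c, d, e}  B2 = {a, b, c, e}
Tree: B1–B2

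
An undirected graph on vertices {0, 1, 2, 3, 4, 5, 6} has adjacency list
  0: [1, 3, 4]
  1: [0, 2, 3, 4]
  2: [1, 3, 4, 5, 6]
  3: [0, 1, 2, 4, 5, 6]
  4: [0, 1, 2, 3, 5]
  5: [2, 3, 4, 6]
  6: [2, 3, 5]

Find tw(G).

A width-3 tree decomposition is:
Bags: B1 = {2, 3, 5, 6}  B2 = {2, 3, 4, 5}  B3 = {1, 2, 3, 4}  B4 = {0, 1, 3, 4}
Tree: B1–B2, B2–B3, B3–B4
The largest bag has 4 vertices, giving width 3; this decomposition certifies tw(G) ≤ 3. On the other hand G contains the 4-clique {0, 1, 3, 4}. A clique must lie in a single bag of any decomposition, so no decomposition can have width below 3. Therefore the treewidth is 3.

3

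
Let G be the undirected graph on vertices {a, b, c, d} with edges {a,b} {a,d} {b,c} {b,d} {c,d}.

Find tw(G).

2

A width-2 tree decomposition is:
Bags: B1 = {a, b, d}  B2 = {b, c, d}
Tree: B1–B2
Each bag holds 3 vertices, so the decomposition has width 2, which upper-bounds the treewidth. Conversely, {b, c, d} is a clique of size 3, and the vertices of any clique must share a bag in every tree decomposition; so some bag has ≥ 3 vertices and tw(G) ≥ 2. Therefore the treewidth is 2.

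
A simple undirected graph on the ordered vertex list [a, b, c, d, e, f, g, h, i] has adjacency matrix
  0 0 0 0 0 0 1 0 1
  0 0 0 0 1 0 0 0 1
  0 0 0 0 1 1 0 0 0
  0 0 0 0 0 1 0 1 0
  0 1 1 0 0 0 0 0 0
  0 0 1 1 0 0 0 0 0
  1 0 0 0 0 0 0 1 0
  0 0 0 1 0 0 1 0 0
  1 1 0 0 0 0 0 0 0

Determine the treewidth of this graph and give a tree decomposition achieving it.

Treewidth 2.
One such decomposition:
Bags: B1 = {c, d, f}  B2 = {c, d, h}  B3 = {c, g, h}  B4 = {a, c, g}  B5 = {a, c, i}  B6 = {b, c, i}  B7 = {b, c, e}
Tree: B1–B2, B2–B3, B3–B4, B4–B5, B5–B6, B6–B7

The largest bag has 3 vertices, giving width 2; this decomposition certifies tw(G) ≤ 2. The edges c–f–d–h–g–a–i–b–e–c form a cycle, so G is not a tree and its treewidth is at least 2. Combining the bounds, tw(G) = 2.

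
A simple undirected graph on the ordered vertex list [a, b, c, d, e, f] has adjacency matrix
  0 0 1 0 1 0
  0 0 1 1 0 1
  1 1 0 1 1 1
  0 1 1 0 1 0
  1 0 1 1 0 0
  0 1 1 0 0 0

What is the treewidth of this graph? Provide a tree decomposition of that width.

Each bag holds 3 vertices, so the decomposition has width 2, which upper-bounds the treewidth. On the other hand G contains the 3-clique {c, d, e}. A clique must lie in a single bag of any decomposition, so no decomposition can have width below 2. Combining the bounds, tw(G) = 2.

Treewidth 2.
Bags: B1 = {b, c, d}  B2 = {c, d, e}  B3 = {b, c, f}  B4 = {a, c, e}
Tree: B1–B2, B1–B3, B2–B4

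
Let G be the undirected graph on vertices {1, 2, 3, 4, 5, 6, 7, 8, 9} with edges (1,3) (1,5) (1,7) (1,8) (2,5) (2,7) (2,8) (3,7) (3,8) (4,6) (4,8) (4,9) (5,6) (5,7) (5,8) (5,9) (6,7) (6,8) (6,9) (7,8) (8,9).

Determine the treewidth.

A width-3 tree decomposition is:
Bags: B1 = {1, 5, 7, 8}  B2 = {5, 6, 7, 8}  B3 = {1, 3, 7, 8}  B4 = {2, 5, 7, 8}  B5 = {5, 6, 8, 9}  B6 = {4, 6, 8, 9}
Tree: B1–B2, B1–B3, B1–B4, B2–B5, B5–B6
Every bag has size at most 4, so the width is 4 − 1 = 3 and tw(G) ≤ 3. On the other hand G contains the 4-clique {1, 3, 7, 8}. A clique must lie in a single bag of any decomposition, so no decomposition can have width below 3. Hence tw(G) = 3 exactly.

3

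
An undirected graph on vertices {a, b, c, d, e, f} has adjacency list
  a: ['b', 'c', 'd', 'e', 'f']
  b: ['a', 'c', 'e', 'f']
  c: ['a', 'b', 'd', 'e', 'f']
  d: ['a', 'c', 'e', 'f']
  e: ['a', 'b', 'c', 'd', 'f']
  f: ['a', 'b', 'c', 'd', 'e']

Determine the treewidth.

4

A width-4 tree decomposition is:
Bags: B1 = {a, c, d, e, f}  B2 = {a, b, c, e, f}
Tree: B1–B2
Each bag holds 5 vertices, so the decomposition has width 4, which upper-bounds the treewidth. Conversely, {a, c, d, e, f} is a clique of size 5, and the vertices of any clique must share a bag in every tree decomposition; so some bag has ≥ 5 vertices and tw(G) ≥ 4. Therefore the treewidth is 4.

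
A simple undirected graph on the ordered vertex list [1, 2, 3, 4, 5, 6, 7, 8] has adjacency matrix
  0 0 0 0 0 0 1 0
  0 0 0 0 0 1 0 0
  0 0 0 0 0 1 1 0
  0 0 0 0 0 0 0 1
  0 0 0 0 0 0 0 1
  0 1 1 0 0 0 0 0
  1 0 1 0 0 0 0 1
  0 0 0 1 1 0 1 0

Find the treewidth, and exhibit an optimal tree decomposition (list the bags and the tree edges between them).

Each bag holds 2 vertices, so the decomposition has width 1, which upper-bounds the treewidth. G has an edge, so its treewidth is at least 1. The upper and lower bounds meet at 1, so that is the treewidth.

Treewidth 1.
One such decomposition:
Bags: B1 = {3, 7}  B2 = {1, 7}  B3 = {3, 6}  B4 = {7, 8}  B5 = {5, 8}  B6 = {4, 8}  B7 = {2, 6}
Tree: B1–B2, B1–B3, B1–B4, B4–B5, B4–B6, B3–B7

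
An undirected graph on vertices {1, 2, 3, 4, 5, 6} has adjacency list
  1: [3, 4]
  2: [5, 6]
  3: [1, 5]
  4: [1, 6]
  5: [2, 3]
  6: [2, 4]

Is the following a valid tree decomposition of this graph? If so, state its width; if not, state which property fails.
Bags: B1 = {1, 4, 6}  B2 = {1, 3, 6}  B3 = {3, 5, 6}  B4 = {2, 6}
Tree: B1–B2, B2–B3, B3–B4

A tree decomposition must satisfy three properties: every vertex lies in some bag; for every edge, both endpoints lie together in some bag; and for every vertex, the bags containing it form a connected subtree. Here edge (5,2) lies in no bag, so the decomposition is invalid.

No — edge (5,2) lies in no bag.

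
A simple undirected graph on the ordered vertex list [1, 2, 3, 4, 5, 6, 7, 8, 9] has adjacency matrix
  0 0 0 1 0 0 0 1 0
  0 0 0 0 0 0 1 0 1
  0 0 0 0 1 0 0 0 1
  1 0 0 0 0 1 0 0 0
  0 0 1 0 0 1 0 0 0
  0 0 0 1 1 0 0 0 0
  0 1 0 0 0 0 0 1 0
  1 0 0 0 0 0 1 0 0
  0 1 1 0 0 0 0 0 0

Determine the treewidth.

A width-2 tree decomposition is:
Bags: B1 = {3, 5, 9}  B2 = {2, 5, 9}  B3 = {2, 5, 7}  B4 = {5, 7, 8}  B5 = {1, 5, 8}  B6 = {1, 4, 5}  B7 = {4, 5, 6}
Tree: B1–B2, B2–B3, B3–B4, B4–B5, B5–B6, B6–B7
The largest bag has 3 vertices, giving width 2; this decomposition certifies tw(G) ≤ 2. Since 5–3–9–2–7–8–1–4–6–5 is a cycle in G, G is not acyclic. Forests are exactly the graphs of treewidth ≤ 1, so tw(G) ≥ 2. Therefore the treewidth is 2.

2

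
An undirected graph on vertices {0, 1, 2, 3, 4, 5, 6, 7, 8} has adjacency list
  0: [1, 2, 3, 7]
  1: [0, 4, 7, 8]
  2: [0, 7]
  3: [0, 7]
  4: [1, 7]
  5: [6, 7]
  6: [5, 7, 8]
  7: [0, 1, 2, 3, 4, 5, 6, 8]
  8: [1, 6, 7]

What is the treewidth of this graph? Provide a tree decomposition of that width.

Treewidth 2.
Bags: B1 = {0, 1, 7}  B2 = {0, 3, 7}  B3 = {1, 4, 7}  B4 = {1, 7, 8}  B5 = {6, 7, 8}  B6 = {0, 2, 7}  B7 = {5, 6, 7}
Tree: B1–B2, B1–B3, B3–B4, B4–B5, B1–B6, B5–B7

Each bag holds 3 vertices, so the decomposition has width 2, which upper-bounds the treewidth. On the other hand G contains the 3-clique {0, 1, 7}. A clique must lie in a single bag of any decomposition, so no decomposition can have width below 2. The upper and lower bounds meet at 2, so that is the treewidth.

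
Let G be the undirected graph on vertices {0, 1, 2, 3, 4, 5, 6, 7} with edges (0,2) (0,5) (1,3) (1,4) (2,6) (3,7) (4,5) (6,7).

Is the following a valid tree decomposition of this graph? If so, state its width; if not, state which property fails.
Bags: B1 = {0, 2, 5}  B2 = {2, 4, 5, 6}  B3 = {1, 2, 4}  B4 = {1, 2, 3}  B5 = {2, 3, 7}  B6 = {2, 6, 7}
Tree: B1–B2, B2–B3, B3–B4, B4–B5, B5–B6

A tree decomposition must satisfy three properties: every vertex lies in some bag; for every edge, both endpoints lie together in some bag; and for every vertex, the bags containing it form a connected subtree. Here bags containing vertex 6 are not connected in the tree, so the decomposition is invalid.

No — bags containing vertex 6 are not connected in the tree.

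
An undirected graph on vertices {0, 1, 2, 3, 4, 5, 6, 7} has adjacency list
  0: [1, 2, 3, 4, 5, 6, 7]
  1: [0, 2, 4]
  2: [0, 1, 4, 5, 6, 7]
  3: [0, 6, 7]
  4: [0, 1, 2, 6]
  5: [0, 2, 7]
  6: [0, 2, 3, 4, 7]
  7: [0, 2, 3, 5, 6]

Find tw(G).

3

A width-3 tree decomposition is:
Bags: B1 = {0, 2, 5, 7}  B2 = {0, 2, 6, 7}  B3 = {0, 3, 6, 7}  B4 = {0, 2, 4, 6}  B5 = {0, 1, 2, 4}
Tree: B1–B2, B2–B3, B2–B4, B4–B5
The largest bag has 4 vertices, giving width 3; this decomposition certifies tw(G) ≤ 3. On the other hand G contains the 4-clique {0, 1, 2, 4}. A clique must lie in a single bag of any decomposition, so no decomposition can have width below 3. Therefore the treewidth is 3.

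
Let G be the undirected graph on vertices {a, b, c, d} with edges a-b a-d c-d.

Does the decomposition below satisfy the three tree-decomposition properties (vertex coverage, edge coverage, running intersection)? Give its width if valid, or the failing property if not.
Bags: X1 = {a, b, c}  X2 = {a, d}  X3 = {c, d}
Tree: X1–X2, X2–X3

No — bags containing vertex c are not connected in the tree.

A tree decomposition must satisfy three properties: every vertex lies in some bag; for every edge, both endpoints lie together in some bag; and for every vertex, the bags containing it form a connected subtree. Here bags containing vertex c are not connected in the tree, so the decomposition is invalid.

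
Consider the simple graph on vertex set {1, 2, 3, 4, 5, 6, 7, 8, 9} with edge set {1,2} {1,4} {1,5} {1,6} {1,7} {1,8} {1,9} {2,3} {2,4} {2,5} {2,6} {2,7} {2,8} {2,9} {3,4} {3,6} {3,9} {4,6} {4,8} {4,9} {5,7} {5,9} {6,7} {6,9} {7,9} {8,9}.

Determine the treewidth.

A width-4 tree decomposition is:
Bags: B1 = {1, 2, 4, 6, 9}  B2 = {1, 2, 6, 7, 9}  B3 = {2, 3, 4, 6, 9}  B4 = {1, 2, 5, 7, 9}  B5 = {1, 2, 4, 8, 9}
Tree: B1–B2, B1–B3, B2–B4, B1–B5
Every bag has size at most 5, so the width is 5 − 1 = 4 and tw(G) ≤ 4. Conversely, {1, 2, 4, 8, 9} is a clique of size 5, and the vertices of any clique must share a bag in every tree decomposition; so some bag has ≥ 5 vertices and tw(G) ≥ 4. Therefore the treewidth is 4.

4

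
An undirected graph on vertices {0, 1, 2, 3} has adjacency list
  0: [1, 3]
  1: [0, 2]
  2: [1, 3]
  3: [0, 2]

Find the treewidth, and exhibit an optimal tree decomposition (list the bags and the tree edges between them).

The largest bag has 3 vertices, giving width 2; this decomposition certifies tw(G) ≤ 2. The edges 0–1–2–3–0 form a cycle, so G is not a tree and its treewidth is at least 2. Therefore the treewidth is 2.

Treewidth 2.
Bags: B1 = {0, 1, 2}  B2 = {0, 2, 3}
Tree: B1–B2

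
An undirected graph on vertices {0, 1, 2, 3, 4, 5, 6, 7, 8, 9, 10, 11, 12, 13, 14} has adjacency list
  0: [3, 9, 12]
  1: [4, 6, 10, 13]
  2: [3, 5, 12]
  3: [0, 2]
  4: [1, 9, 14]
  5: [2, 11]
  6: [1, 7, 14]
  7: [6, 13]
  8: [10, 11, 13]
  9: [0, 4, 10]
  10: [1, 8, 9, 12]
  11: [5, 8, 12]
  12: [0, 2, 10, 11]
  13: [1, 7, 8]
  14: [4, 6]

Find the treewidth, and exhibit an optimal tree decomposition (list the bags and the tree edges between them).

Every bag has size at most 4, so the width is 4 − 1 = 3 and tw(G) ≤ 3. For the lower bound: the 4 vertex sets {2,3,5}, {11}, {12}, {0,8,9,10} are disjoint, each induces a connected subgraph, and every pair is joined by at least one edge of G. Contracting each set to a single vertex therefore yields K_{4} as a minor, and since treewidth is minor-monotone, tw(G) ≥ tw(K_{4}) = 3. Hence tw(G) = 3 exactly.

Treewidth 3.
One optimal decomposition is:
Bags: B1 = {2, 3, 5, 11}  B2 = {2, 3, 11, 12}  B3 = {0, 3, 11, 12}  B4 = {0, 8, 11, 12}  B5 = {0, 8, 10, 12}  B6 = {0, 8, 9, 10}  B7 = {8, 9, 10, 13}  B8 = {1, 9, 10, 13}  B9 = {1, 4, 9, 13}  B10 = {1, 4, 7, 13}  B11 = {1, 4, 6, 7}  B12 = {4, 6, 7, 14}
Tree: B1–B2, B2–B3, B3–B4, B4–B5, B5–B6, B6–B7, B7–B8, B8–B9, B9–B10, B10–B11, B11–B12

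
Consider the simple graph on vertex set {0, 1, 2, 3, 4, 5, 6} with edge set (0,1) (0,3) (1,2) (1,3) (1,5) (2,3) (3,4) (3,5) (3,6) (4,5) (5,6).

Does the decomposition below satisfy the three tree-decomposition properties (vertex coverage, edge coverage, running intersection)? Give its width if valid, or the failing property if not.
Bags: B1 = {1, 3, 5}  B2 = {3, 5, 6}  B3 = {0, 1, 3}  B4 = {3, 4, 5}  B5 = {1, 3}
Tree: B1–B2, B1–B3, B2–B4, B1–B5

No — vertex 2 appears in no bag.

A tree decomposition must satisfy three properties: every vertex lies in some bag; for every edge, both endpoints lie together in some bag; and for every vertex, the bags containing it form a connected subtree. Here vertex 2 appears in no bag, so the decomposition is invalid.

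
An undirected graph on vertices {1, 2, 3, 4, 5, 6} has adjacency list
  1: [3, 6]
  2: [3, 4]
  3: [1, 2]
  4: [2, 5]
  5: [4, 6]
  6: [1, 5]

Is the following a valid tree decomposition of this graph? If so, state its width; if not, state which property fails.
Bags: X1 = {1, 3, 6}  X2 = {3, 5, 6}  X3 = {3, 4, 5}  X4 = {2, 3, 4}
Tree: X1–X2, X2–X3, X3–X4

Yes; width 2.

Every vertex of G appears in some bag (union = {1, 2, 3, 4, 5, 6}); every edge is covered by a bag; and for each vertex v the set of bags containing v is connected in the bag tree. The decomposition is therefore valid. The largest bag has 3 vertices, so the width is 2.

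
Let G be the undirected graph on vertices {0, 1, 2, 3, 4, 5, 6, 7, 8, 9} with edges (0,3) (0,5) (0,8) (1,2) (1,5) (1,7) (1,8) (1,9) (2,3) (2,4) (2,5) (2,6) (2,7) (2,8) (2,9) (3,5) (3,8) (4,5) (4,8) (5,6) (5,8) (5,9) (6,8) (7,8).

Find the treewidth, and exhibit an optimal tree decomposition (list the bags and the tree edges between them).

The largest bag has 4 vertices, giving width 3; this decomposition certifies tw(G) ≤ 3. For the lower bound, the 4 vertices {0, 3, 5, 8} are pairwise adjacent, and any tree decomposition puts a clique entirely inside one bag — forcing width ≥ 3. Therefore the treewidth is 3.

Treewidth 3.
One such decomposition:
Bags: B1 = {2, 3, 5, 8}  B2 = {1, 2, 5, 8}  B3 = {1, 2, 5, 9}  B4 = {2, 5, 6, 8}  B5 = {0, 3, 5, 8}  B6 = {2, 4, 5, 8}  B7 = {1, 2, 7, 8}
Tree: B1–B2, B2–B3, B2–B4, B1–B5, B1–B6, B2–B7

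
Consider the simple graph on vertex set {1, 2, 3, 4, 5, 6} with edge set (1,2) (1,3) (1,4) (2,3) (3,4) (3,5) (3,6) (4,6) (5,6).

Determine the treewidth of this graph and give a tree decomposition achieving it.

Treewidth 2.
One such decomposition:
Bags: B1 = {3, 4, 6}  B2 = {1, 3, 4}  B3 = {1, 2, 3}  B4 = {3, 5, 6}
Tree: B1–B2, B2–B3, B1–B4

Every bag has size at most 3, so the width is 3 − 1 = 2 and tw(G) ≤ 2. Conversely, {1, 2, 3} is a clique of size 3, and the vertices of any clique must share a bag in every tree decomposition; so some bag has ≥ 3 vertices and tw(G) ≥ 2. Hence tw(G) = 2 exactly.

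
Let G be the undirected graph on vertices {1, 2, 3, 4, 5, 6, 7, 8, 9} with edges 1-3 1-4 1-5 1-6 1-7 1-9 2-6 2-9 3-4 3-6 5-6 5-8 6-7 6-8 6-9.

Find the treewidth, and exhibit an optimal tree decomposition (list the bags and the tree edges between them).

Each bag holds 3 vertices, so the decomposition has width 2, which upper-bounds the treewidth. For the lower bound, the 3 vertices {1, 3, 4} are pairwise adjacent, and any tree decomposition puts a clique entirely inside one bag — forcing width ≥ 2. Hence tw(G) = 2 exactly.

Treewidth 2.
One optimal decomposition is:
Bags: B1 = {1, 6, 9}  B2 = {1, 3, 6}  B3 = {1, 6, 7}  B4 = {1, 5, 6}  B5 = {5, 6, 8}  B6 = {1, 3, 4}  B7 = {2, 6, 9}
Tree: B1–B2, B2–B3, B3–B4, B4–B5, B2–B6, B1–B7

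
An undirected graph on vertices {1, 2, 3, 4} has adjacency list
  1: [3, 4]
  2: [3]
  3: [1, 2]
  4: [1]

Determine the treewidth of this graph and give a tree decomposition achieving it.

The largest bag has 2 vertices, giving width 1; this decomposition certifies tw(G) ≤ 1. G has an edge, so its treewidth is at least 1. Hence tw(G) = 1 exactly.

Treewidth 1.
Bags: B1 = {1, 4}  B2 = {1, 3}  B3 = {2, 3}
Tree: B1–B2, B2–B3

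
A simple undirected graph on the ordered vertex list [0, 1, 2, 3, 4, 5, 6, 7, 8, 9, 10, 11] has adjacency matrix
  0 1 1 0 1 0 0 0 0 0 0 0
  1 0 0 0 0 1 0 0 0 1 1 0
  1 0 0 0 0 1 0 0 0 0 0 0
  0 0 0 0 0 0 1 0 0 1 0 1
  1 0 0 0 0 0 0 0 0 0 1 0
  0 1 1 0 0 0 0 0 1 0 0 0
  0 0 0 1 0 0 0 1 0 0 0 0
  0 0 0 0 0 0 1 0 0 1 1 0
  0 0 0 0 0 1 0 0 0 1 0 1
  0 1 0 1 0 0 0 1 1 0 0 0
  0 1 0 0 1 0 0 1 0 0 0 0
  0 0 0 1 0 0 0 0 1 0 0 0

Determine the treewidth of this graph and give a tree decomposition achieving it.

Treewidth 3.
Bags: B1 = {3, 6, 7, 11}  B2 = {3, 7, 9, 11}  B3 = {7, 8, 9, 11}  B4 = {7, 8, 9, 10}  B5 = {1, 8, 9, 10}  B6 = {1, 5, 8, 10}  B7 = {1, 4, 5, 10}  B8 = {0, 1, 4, 5}  B9 = {0, 2, 4, 5}
Tree: B1–B2, B2–B3, B3–B4, B4–B5, B5–B6, B6–B7, B7–B8, B8–B9

Every bag has size at most 4, so the width is 4 − 1 = 3 and tw(G) ≤ 3. For the lower bound: the 4 vertex sets {3,6,11}, {7}, {9}, {1,5,8,10} are disjoint, each induces a connected subgraph, and every pair is joined by at least one edge of G. Contracting each set to a single vertex therefore yields K_{4} as a minor, and since treewidth is minor-monotone, tw(G) ≥ tw(K_{4}) = 3. Therefore the treewidth is 3.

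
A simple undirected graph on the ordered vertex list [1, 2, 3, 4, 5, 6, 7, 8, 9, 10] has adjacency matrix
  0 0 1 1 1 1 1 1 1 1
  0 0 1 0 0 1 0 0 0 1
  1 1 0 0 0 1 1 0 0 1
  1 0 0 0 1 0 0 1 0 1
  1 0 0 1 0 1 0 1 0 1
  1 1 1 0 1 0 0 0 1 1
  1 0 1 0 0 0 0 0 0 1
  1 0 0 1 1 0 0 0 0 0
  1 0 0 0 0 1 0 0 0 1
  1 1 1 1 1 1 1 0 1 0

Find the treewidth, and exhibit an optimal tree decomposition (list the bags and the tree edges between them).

Every bag has size at most 4, so the width is 4 − 1 = 3 and tw(G) ≤ 3. For the lower bound, the 4 vertices {1, 4, 5, 8} are pairwise adjacent, and any tree decomposition puts a clique entirely inside one bag — forcing width ≥ 3. Therefore the treewidth is 3.

Treewidth 3.
One optimal decomposition is:
Bags: B1 = {1, 4, 5, 8}  B2 = {1, 4, 5, 10}  B3 = {1, 5, 6, 10}  B4 = {1, 3, 6, 10}  B5 = {1, 3, 7, 10}  B6 = {1, 6, 9, 10}  B7 = {2, 3, 6, 10}
Tree: B1–B2, B2–B3, B3–B4, B4–B5, B4–B6, B4–B7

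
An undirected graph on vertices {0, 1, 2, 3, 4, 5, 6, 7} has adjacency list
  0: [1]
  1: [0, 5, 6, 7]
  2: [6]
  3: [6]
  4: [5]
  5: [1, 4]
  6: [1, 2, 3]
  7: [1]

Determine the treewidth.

A width-1 tree decomposition is:
Bags: B1 = {1, 5}  B2 = {0, 1}  B3 = {1, 6}  B4 = {4, 5}  B5 = {2, 6}  B6 = {1, 7}  B7 = {3, 6}
Tree: B1–B2, B2–B3, B1–B4, B3–B5, B1–B6, B3–B7
Each bag holds 2 vertices, so the decomposition has width 1, which upper-bounds the treewidth. G has an edge, so its treewidth is at least 1. Hence tw(G) = 1 exactly.

1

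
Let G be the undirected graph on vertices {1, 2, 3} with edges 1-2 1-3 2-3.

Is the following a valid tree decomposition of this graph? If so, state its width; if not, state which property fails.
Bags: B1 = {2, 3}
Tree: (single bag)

No — vertex 1 appears in no bag.

A tree decomposition must satisfy three properties: every vertex lies in some bag; for every edge, both endpoints lie together in some bag; and for every vertex, the bags containing it form a connected subtree. Here vertex 1 appears in no bag, so the decomposition is invalid.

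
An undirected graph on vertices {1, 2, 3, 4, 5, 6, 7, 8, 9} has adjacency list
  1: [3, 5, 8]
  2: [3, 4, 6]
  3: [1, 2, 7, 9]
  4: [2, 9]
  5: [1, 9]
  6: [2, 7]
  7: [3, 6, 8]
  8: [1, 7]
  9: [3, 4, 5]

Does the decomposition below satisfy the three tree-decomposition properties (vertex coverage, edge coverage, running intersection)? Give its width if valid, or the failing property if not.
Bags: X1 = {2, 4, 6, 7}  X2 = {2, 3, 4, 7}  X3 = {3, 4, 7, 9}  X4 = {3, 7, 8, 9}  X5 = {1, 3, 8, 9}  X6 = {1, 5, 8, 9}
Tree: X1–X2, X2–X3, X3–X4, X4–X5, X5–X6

Checking the three conditions: (i) the bags cover all of {1, 2, 3, 4, 5, 6, 7, 8, 9}; (ii) for each edge, some bag contains both endpoints; (iii) the bags containing any fixed vertex form a subtree. All hold, so the decomposition is valid with width 4 − 1 = 3.

Yes; width 3.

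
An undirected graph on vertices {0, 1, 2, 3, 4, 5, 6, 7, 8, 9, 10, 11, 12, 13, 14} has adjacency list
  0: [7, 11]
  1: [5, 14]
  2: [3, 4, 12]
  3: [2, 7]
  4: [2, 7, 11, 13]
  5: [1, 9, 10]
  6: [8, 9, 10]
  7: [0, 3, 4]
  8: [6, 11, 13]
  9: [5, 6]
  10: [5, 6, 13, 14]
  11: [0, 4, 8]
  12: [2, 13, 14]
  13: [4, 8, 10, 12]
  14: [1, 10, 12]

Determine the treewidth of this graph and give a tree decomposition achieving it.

Treewidth 3.
Bags: B1 = {1, 5, 9, 14}  B2 = {5, 9, 10, 14}  B3 = {6, 9, 10, 14}  B4 = {6, 10, 12, 14}  B5 = {6, 10, 12, 13}  B6 = {6, 8, 12, 13}  B7 = {2, 8, 12, 13}  B8 = {2, 4, 8, 13}  B9 = {2, 4, 8, 11}  B10 = {2, 3, 4, 11}  B11 = {3, 4, 7, 11}  B12 = {0, 3, 7, 11}
Tree: B1–B2, B2–B3, B3–B4, B4–B5, B5–B6, B6–B7, B7–B8, B8–B9, B9–B10, B10–B11, B11–B12

Each bag holds 4 vertices, so the decomposition has width 3, which upper-bounds the treewidth. For the lower bound: the 4 vertex sets {1,5,9}, {14}, {10}, {6,8,12,13} are disjoint, each induces a connected subgraph, and every pair is joined by at least one edge of G. Contracting each set to a single vertex therefore yields K_{4} as a minor, and since treewidth is minor-monotone, tw(G) ≥ tw(K_{4}) = 3. Therefore the treewidth is 3.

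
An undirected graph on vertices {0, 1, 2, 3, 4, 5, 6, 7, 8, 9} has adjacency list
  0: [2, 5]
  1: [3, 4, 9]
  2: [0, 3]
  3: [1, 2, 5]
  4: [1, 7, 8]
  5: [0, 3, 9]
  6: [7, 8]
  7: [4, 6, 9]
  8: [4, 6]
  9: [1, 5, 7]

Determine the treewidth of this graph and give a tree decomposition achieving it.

The largest bag has 3 vertices, giving width 2; this decomposition certifies tw(G) ≤ 2. Since 6–8–4–7–6 is a cycle in G, G is not acyclic. Forests are exactly the graphs of treewidth ≤ 1, so tw(G) ≥ 2. Combining the bounds, tw(G) = 2.

Treewidth 2.
One such decomposition:
Bags: B1 = {6, 7, 8}  B2 = {4, 7, 8}  B3 = {4, 7, 9}  B4 = {1, 4, 9}  B5 = {1, 5, 9}  B6 = {1, 3, 5}  B7 = {0, 3, 5}  B8 = {0, 2, 3}
Tree: B1–B2, B2–B3, B3–B4, B4–B5, B5–B6, B6–B7, B7–B8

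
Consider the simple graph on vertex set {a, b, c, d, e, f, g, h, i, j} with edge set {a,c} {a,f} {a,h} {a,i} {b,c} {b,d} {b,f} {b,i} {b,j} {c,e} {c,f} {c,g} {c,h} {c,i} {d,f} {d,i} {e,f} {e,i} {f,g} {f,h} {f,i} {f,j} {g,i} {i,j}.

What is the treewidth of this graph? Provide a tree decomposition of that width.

Treewidth 3.
One optimal decomposition is:
Bags: B1 = {a, c, f, i}  B2 = {a, c, f, h}  B3 = {b, c, f, i}  B4 = {b, f, i, j}  B5 = {c, f, g, i}  B6 = {b, d, f, i}  B7 = {c, e, f, i}
Tree: B1–B2, B1–B3, B3–B4, B1–B5, B4–B6, B1–B7

Each bag holds 4 vertices, so the decomposition has width 3, which upper-bounds the treewidth. Conversely, {a, c, f, h} is a clique of size 4, and the vertices of any clique must share a bag in every tree decomposition; so some bag has ≥ 4 vertices and tw(G) ≥ 3. Therefore the treewidth is 3.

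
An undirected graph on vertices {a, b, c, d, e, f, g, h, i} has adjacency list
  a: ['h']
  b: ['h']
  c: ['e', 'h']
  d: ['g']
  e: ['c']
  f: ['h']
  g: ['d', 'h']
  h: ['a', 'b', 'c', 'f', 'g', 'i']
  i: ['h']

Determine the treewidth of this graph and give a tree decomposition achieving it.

Treewidth 1.
One optimal decomposition is:
Bags: B1 = {b, h}  B2 = {g, h}  B3 = {c, h}  B4 = {f, h}  B5 = {d, g}  B6 = {a, h}  B7 = {c, e}  B8 = {h, i}
Tree: B1–B2, B1–B3, B3–B4, B2–B5, B3–B6, B3–B7, B1–B8

The largest bag has 2 vertices, giving width 1; this decomposition certifies tw(G) ≤ 1. Any graph with an edge has treewidth ≥ 1, and G has the edge h–b. Therefore the treewidth is 1.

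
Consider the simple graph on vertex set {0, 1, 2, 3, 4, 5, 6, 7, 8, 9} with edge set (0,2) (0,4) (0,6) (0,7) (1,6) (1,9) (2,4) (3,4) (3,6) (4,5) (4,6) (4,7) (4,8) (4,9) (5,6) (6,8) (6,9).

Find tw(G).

A width-2 tree decomposition is:
Bags: B1 = {0, 4, 6}  B2 = {0, 4, 7}  B3 = {4, 6, 9}  B4 = {0, 2, 4}  B5 = {1, 6, 9}  B6 = {4, 6, 8}  B7 = {4, 5, 6}  B8 = {3, 4, 6}
Tree: B1–B2, B1–B3, B1–B4, B3–B5, B1–B6, B6–B7, B1–B8
Each bag holds 3 vertices, so the decomposition has width 2, which upper-bounds the treewidth. On the other hand G contains the 3-clique {1, 6, 9}. A clique must lie in a single bag of any decomposition, so no decomposition can have width below 2. Therefore the treewidth is 2.

2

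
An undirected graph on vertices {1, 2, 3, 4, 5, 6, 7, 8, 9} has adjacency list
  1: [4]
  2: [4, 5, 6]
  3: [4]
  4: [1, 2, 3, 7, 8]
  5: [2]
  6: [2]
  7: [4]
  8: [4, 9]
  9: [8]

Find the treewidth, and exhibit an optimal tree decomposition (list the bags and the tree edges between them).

Treewidth 1.
Bags: B1 = {4, 8}  B2 = {1, 4}  B3 = {4, 7}  B4 = {8, 9}  B5 = {3, 4}  B6 = {2, 4}  B7 = {2, 5}  B8 = {2, 6}
Tree: B1–B2, B1–B3, B1–B4, B1–B5, B1–B6, B6–B7, B6–B8

Each bag holds 2 vertices, so the decomposition has width 1, which upper-bounds the treewidth. G has an edge, so its treewidth is at least 1. Therefore the treewidth is 1.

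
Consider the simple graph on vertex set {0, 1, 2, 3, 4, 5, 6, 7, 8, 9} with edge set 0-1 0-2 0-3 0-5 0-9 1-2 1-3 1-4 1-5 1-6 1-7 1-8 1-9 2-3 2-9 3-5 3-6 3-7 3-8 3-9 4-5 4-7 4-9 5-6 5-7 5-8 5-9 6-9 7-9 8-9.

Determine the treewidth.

4

A width-4 tree decomposition is:
Bags: B1 = {1, 3, 5, 8, 9}  B2 = {1, 3, 5, 7, 9}  B3 = {0, 1, 3, 5, 9}  B4 = {0, 1, 2, 3, 9}  B5 = {1, 4, 5, 7, 9}  B6 = {1, 3, 5, 6, 9}
Tree: B1–B2, B2–B3, B3–B4, B2–B5, B2–B6
Each bag holds 5 vertices, so the decomposition has width 4, which upper-bounds the treewidth. Conversely, {0, 1, 2, 3, 9} is a clique of size 5, and the vertices of any clique must share a bag in every tree decomposition; so some bag has ≥ 5 vertices and tw(G) ≥ 4. Combining the bounds, tw(G) = 4.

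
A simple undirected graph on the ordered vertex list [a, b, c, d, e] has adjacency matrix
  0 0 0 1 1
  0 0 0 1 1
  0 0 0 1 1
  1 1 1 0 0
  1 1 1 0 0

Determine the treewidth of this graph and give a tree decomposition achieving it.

Every bag has size at most 3, so the width is 3 − 1 = 2 and tw(G) ≤ 2. The edges e–c–d–a–e form a cycle, so G is not a tree and its treewidth is at least 2. Combining the bounds, tw(G) = 2.

Treewidth 2.
Bags: B1 = {c, d, e}  B2 = {a, d, e}  B3 = {b, d, e}
Tree: B1–B2, B2–B3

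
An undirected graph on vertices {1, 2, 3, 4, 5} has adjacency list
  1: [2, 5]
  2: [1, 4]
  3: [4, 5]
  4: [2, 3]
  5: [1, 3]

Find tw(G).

A width-2 tree decomposition is:
Bags: B1 = {3, 4, 5}  B2 = {2, 4, 5}  B3 = {1, 2, 5}
Tree: B1–B2, B2–B3
The largest bag has 3 vertices, giving width 2; this decomposition certifies tw(G) ≤ 2. For the lower bound, G contains the cycle 5–3–4–2–1–5, so G is not a forest; only forests have treewidth ≤ 1, hence tw(G) ≥ 2. The upper and lower bounds meet at 2, so that is the treewidth.

2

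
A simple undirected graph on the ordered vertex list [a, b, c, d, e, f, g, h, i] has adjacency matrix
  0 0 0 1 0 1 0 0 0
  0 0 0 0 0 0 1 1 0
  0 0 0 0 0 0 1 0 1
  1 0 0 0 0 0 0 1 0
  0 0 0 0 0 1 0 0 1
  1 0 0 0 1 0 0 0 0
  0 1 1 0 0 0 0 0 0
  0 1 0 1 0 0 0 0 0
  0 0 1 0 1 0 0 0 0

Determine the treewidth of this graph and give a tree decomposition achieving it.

Treewidth 2.
One optimal decomposition is:
Bags: B1 = {a, d, f}  B2 = {d, f, h}  B3 = {b, f, h}  B4 = {b, f, g}  B5 = {c, f, g}  B6 = {c, f, i}  B7 = {e, f, i}
Tree: B1–B2, B2–B3, B3–B4, B4–B5, B5–B6, B6–B7

The largest bag has 3 vertices, giving width 2; this decomposition certifies tw(G) ≤ 2. The edges f–a–d–h–b–g–c–i–e–f form a cycle, so G is not a tree and its treewidth is at least 2. Therefore the treewidth is 2.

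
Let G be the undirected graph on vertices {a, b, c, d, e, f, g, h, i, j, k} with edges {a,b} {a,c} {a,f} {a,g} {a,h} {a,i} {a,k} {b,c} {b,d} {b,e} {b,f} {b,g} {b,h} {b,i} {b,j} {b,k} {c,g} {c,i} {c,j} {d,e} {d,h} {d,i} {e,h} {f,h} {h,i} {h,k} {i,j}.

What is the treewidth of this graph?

3

A width-3 tree decomposition is:
Bags: B1 = {a, b, h, i}  B2 = {a, b, f, h}  B3 = {a, b, c, i}  B4 = {b, d, h, i}  B5 = {b, d, e, h}  B6 = {a, b, h, k}  B7 = {a, b, c, g}  B8 = {b, c, i, j}
Tree: B1–B2, B1–B3, B1–B4, B4–B5, B2–B6, B3–B7, B3–B8
Every bag has size at most 4, so the width is 4 − 1 = 3 and tw(G) ≤ 3. For the lower bound, the 4 vertices {a, b, c, g} are pairwise adjacent, and any tree decomposition puts a clique entirely inside one bag — forcing width ≥ 3. Combining the bounds, tw(G) = 3.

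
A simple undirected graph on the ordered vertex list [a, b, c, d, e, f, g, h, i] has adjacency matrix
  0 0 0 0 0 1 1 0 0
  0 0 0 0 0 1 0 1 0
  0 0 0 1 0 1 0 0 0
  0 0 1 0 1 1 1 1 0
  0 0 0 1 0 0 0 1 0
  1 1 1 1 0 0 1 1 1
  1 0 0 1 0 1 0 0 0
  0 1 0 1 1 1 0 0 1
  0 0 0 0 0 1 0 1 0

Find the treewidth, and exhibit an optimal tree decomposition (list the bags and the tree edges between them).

Treewidth 2.
One such decomposition:
Bags: B1 = {d, f, h}  B2 = {d, e, h}  B3 = {c, d, f}  B4 = {b, f, h}  B5 = {d, f, g}  B6 = {f, h, i}  B7 = {a, f, g}
Tree: B1–B2, B1–B3, B1–B4, B3–B5, B1–B6, B5–B7

Every bag has size at most 3, so the width is 3 − 1 = 2 and tw(G) ≤ 2. On the other hand G contains the 3-clique {d, e, h}. A clique must lie in a single bag of any decomposition, so no decomposition can have width below 2. The upper and lower bounds meet at 2, so that is the treewidth.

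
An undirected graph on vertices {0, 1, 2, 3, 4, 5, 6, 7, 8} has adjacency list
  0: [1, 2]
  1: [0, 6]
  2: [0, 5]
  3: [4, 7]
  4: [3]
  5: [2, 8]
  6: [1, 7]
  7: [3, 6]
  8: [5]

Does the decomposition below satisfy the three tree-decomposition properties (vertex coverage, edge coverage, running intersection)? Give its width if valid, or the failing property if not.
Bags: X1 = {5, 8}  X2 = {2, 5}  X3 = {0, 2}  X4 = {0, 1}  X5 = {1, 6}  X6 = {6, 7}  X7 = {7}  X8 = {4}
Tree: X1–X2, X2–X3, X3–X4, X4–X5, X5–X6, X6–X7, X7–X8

No — vertex 3 appears in no bag.

A tree decomposition must satisfy three properties: every vertex lies in some bag; for every edge, both endpoints lie together in some bag; and for every vertex, the bags containing it form a connected subtree. Here vertex 3 appears in no bag, so the decomposition is invalid.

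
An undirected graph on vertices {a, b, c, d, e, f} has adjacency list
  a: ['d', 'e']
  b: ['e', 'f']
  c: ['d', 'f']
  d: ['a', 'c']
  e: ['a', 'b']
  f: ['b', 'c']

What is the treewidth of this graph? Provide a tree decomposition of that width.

Treewidth 2.
One such decomposition:
Bags: B1 = {b, c, f}  B2 = {b, c, d}  B3 = {a, b, d}  B4 = {a, b, e}
Tree: B1–B2, B2–B3, B3–B4

Every bag has size at most 3, so the width is 3 − 1 = 2 and tw(G) ≤ 2. For the lower bound, G contains the cycle b–f–c–d–a–e–b, so G is not a forest; only forests have treewidth ≤ 1, hence tw(G) ≥ 2. The upper and lower bounds meet at 2, so that is the treewidth.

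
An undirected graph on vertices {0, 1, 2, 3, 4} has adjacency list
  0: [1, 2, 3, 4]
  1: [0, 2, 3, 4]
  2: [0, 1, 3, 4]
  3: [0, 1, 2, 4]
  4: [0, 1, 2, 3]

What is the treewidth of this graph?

4

A width-4 tree decomposition is:
Bags: B1 = {0, 1, 2, 3, 4}
Tree: (single bag)
A single bag containing all 5 vertices is trivially a valid decomposition of width 4. Conversely, {0, 1, 2, 3, 4} is a clique of size 5, and the vertices of any clique must share a bag in every tree decomposition; so some bag has ≥ 5 vertices and tw(G) ≥ 4. The upper and lower bounds meet at 4, so that is the treewidth.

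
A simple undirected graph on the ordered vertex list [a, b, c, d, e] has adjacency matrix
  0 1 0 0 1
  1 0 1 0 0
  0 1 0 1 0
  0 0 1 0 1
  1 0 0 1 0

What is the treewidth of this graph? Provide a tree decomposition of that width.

Treewidth 2.
One such decomposition:
Bags: B1 = {a, b, c}  B2 = {a, c, d}  B3 = {a, d, e}
Tree: B1–B2, B2–B3

The largest bag has 3 vertices, giving width 2; this decomposition certifies tw(G) ≤ 2. Since a–b–c–d–e–a is a cycle in G, G is not acyclic. Forests are exactly the graphs of treewidth ≤ 1, so tw(G) ≥ 2. Therefore the treewidth is 2.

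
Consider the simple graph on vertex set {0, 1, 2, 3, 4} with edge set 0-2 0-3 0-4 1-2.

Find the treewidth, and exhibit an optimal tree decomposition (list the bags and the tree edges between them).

Treewidth 1.
One such decomposition:
Bags: B1 = {0, 3}  B2 = {0, 2}  B3 = {1, 2}  B4 = {0, 4}
Tree: B1–B2, B2–B3, B1–B4

Each bag holds 2 vertices, so the decomposition has width 1, which upper-bounds the treewidth. G has an edge, so its treewidth is at least 1. Hence tw(G) = 1 exactly.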